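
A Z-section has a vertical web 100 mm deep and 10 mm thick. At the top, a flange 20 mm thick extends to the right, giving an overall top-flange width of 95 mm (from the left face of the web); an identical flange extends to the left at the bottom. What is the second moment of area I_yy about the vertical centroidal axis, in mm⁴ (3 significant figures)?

Decompose the section into non-overlapping parts with the origin at the bottom-left of its bounding rectangle.
Web: 10 × 100, A = 1 000 mm², x = 90 mm, Ī = 8333.3 mm⁴.
Top flange (beyond web): 85 × 20, A = 1 700 mm², x = 137.5 mm, Ī = 1 023 542 mm⁴.
Bottom flange (beyond web): 85 × 20, A = 1 700 mm², x = 42.5 mm, Ī = 1 023 542 mm⁴.
Centroid: x̄ = ΣA·x / ΣA = 90 mm.
Transfer each piece to the vertical centroidal axis using Ī + A·d² with d = x − 90:
  web: d = 0 mm → contributes +8333.3 mm⁴
  top flange (beyond web): d = 47.5 mm → contributes +4 859 167 mm⁴
  bottom flange (beyond web): d = -47.5 mm → contributes +4 859 167 mm⁴
Total I = 9 726 667 mm⁴.

I_yy ≈ 9.73 × 10⁶ mm⁴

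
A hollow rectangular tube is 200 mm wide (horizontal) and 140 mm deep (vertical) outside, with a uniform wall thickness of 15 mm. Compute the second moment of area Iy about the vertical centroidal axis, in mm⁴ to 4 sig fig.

Iy ≈ 4.830 × 10⁷ mm⁴

Decompose the section into non-overlapping parts with the origin at the bottom-left of its bounding rectangle.
Outer rectangle: 200 × 140, A = 28 000 mm², x = 100 mm, Ī = 93 333 333 mm⁴.
Inner void (subtracted): 170 × 110, A = 18 700 mm², x = 100 mm, Ī = 45 035 833 mm⁴.
By symmetry the centroid is at mid-width, x̄ = 100 mm.
All pieces are centred on the vertical centroidal axis, so I = ΣĪ (holes subtracted) = 48 297 500 mm⁴.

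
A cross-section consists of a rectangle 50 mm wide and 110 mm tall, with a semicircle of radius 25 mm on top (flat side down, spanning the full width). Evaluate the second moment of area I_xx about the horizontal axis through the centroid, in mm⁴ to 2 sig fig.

Split into non-overlapping primitives; take the origin at the lower-left of the bounding box.
Rectangular body: 50 × 110, A = 5 500 mm², y = 55 mm, Ī = 5 545 833 mm⁴.
Semicircular cap: semicircle r = 25, A = 981.7 mm², y = 120.6 mm, Ī = 42 874 mm⁴.
Centroid: ȳ = ΣA·y / ΣA = 64.94 mm.
Transfer each piece to the horizontal axis through the centroid using Ī + A·d² with d = y − 64.94:
  rectangular body: d = -9.938 mm → contributes +6 088 987 mm⁴
  semicircular cap: d = 55.67 mm → contributes +3 085 758 mm⁴
Total I = 9 174 745 mm⁴.

I_xx ≈ 9.2 × 10⁶ mm⁴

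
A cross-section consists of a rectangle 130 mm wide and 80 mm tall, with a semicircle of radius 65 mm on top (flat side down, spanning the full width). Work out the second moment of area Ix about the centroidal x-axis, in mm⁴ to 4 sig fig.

Treat the section as a set of non-overlapping primitives; coordinates are from the bounding-box lower-left.
Rectangular body: 130 × 80, A = 10 400 mm², y = 40 mm, Ī = 5 546 667 mm⁴.
Semicircular cap: semicircle r = 65, A = 6636.61 mm², y = 107.587 mm, Ī = 1 959 230 mm⁴.
Centroid: ȳ = ΣA·y / ΣA = 66.3285 mm.
Transfer each piece to the centroidal x-axis using Ī + A·d² with d = y − 66.3285:
  rectangular body: d = -26.3285 mm → contributes +12 755 823 mm⁴
  semicircular cap: d = 41.2584 mm → contributes +13 256 440 mm⁴
Total I = 26 012 262 mm⁴.

Ix ≈ 2.601 × 10⁷ mm⁴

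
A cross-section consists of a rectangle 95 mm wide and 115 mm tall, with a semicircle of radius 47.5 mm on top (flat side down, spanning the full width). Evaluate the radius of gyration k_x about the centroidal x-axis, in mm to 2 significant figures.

Decompose the section into non-overlapping parts with the origin at the bottom-left of its bounding rectangle.
Rectangular body: 95 × 115, A = 10 925 mm², y = 57.5 mm, Ī = 12 040 260 mm⁴.
Semicircular cap: semicircle r = 47.5, A = 3 544 mm², y = 135.2 mm, Ī = 558 736 mm⁴.
Centroid: ȳ = ΣA·y / ΣA = 76.52 mm.
Transfer each piece to the centroidal x-axis using Ī + A·d² with d = y − 76.52:
  rectangular body: d = -19.02 mm → contributes +15 993 404 mm⁴
  semicircular cap: d = 58.64 mm → contributes +12 744 618 mm⁴
Total I = 28 738 023 mm⁴.
Radius of gyration: k = √(I/A) = √(28 738 023 / 14 469) = 44.57 mm.

k_x ≈ 45 mm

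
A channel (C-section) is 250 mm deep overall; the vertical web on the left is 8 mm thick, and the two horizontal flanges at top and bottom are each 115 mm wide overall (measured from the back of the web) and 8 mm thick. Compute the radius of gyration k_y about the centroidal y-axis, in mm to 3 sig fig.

Treat the section as a set of non-overlapping primitives; coordinates are from the bounding-box lower-left.
Web: 8 × 250, A = 2 000 mm², x = 4 mm, Ī = 10 667 mm⁴.
Top flange (beyond web): 107 × 8, A = 856 mm², x = 61.5 mm, Ī = 816 695 mm⁴.
Bottom flange (beyond web): 107 × 8, A = 856 mm², x = 61.5 mm, Ī = 816 695 mm⁴.
Centroid: x̄ = ΣA·x / ΣA = 30.519 mm.
Transfer each piece to the centroidal y-axis using Ī + A·d² with d = x − 30.519:
  web: d = -26.519 mm → contributes +1 417 223 mm⁴
  top flange (beyond web): d = 30.981 mm → contributes +1 638 282 mm⁴
  bottom flange (beyond web): d = 30.981 mm → contributes +1 638 282 mm⁴
Total I = 4 693 788 mm⁴.
Radius of gyration: k = √(I/A) = √(4 693 788 / 3 712) = 35.56 mm.

k_y ≈ 35.6 mm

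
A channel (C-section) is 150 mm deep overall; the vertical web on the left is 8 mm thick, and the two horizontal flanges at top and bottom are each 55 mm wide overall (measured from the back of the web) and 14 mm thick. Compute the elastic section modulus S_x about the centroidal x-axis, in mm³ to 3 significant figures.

Break the section into simple shapes (no overlaps), measuring from the bottom-left corner of the bounding box.
Web: 8 × 150, A = 1 200 mm², y = 75 mm, Ī = 2 250 000 mm⁴.
Top flange (beyond web): 47 × 14, A = 658 mm², y = 143 mm, Ī = 10 747 mm⁴.
Bottom flange (beyond web): 47 × 14, A = 658 mm², y = 7 mm, Ī = 10 747 mm⁴.
By symmetry the centroid is at mid-height, ȳ = 75 mm.
Transfer each piece to the centroidal x-axis using Ī + A·d² with d = y − 75:
  web: d = 0 mm → contributes +2 250 000 mm⁴
  top flange (beyond web): d = 68 mm → contributes +3 053 339 mm⁴
  bottom flange (beyond web): d = -68 mm → contributes +3 053 339 mm⁴
Total I = 8 356 679 mm⁴.
Extreme fibre distance c = 75 mm; S = I/c = 111 422 mm³.

S_x ≈ 1.11 × 10⁵ mm³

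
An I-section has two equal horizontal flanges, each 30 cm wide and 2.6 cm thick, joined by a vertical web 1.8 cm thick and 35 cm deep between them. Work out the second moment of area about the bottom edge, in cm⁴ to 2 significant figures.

I_base ≈ 1.5 × 10⁵ cm⁴

Split into non-overlapping primitives; take the origin at the lower-left of the bounding box.
Bottom flange: 30 × 2.6, A = 78 cm², y = 1.3 cm, Ī = 43.94 cm⁴.
Web: 1.8 × 35, A = 63 cm², y = 20.1 cm, Ī = 6 431 cm⁴.
Top flange: 30 × 2.6, A = 78 cm², y = 38.9 cm, Ī = 43.94 cm⁴.
Transfer each piece to the bottom edge using Ī + A·d² with d = y − 0:
  bottom flange: d = 1.3 cm → contributes +175.8 cm⁴
  web: d = 20.1 cm → contributes +31 884 cm⁴
  top flange: d = 38.9 cm → contributes +118 074 cm⁴
Total I = 150 134 cm⁴.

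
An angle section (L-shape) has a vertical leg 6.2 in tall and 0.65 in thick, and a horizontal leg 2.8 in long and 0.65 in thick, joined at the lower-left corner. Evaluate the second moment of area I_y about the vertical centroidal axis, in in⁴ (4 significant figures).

I_y ≈ 2.714 in⁴

Break the section into simple shapes (no overlaps), measuring from the bottom-left corner of the bounding box.
Vertical leg: 0.65 × 6.2, A = 4.03 in², x = 0.325 in, Ī = 0.14189 in⁴.
Horizontal leg (remainder): 2.15 × 0.65, A = 1.3975 in², x = 1.725 in, Ī = 0.538329 in⁴.
Centroid: x̄ = ΣA·x / ΣA = 0.685479 in.
Transfer each piece to the vertical centroidal axis using Ī + A·d² with d = x − 0.685479:
  vertical leg: d = -0.360479 in → contributes +0.665568 in⁴
  horizontal leg (remainder): d = 1.03952 in → contributes +2.04847 in⁴
Total I = 2.71404 in⁴.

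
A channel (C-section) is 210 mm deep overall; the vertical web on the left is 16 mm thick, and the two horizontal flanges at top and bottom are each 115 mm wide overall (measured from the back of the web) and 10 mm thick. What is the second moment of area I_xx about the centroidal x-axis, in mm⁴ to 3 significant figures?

Decompose the section into non-overlapping parts with the origin at the bottom-left of its bounding rectangle.
Web: 16 × 210, A = 3 360 mm², y = 105 mm, Ī = 12 348 000 mm⁴.
Top flange (beyond web): 99 × 10, A = 990 mm², y = 205 mm, Ī = 8 250 mm⁴.
Bottom flange (beyond web): 99 × 10, A = 990 mm², y = 5 mm, Ī = 8 250 mm⁴.
By symmetry the centroid is at mid-height, ȳ = 105 mm.
Transfer each piece to the centroidal x-axis using Ī + A·d² with d = y − 105:
  web: d = 0 mm → contributes +12 348 000 mm⁴
  top flange (beyond web): d = 100 mm → contributes +9 908 250 mm⁴
  bottom flange (beyond web): d = -100 mm → contributes +9 908 250 mm⁴
Total I = 32 164 500 mm⁴.

I_xx ≈ 3.22 × 10⁷ mm⁴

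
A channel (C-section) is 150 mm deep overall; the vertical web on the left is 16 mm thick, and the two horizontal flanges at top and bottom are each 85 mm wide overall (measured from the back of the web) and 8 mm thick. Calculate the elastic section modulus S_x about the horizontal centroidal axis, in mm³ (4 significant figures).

Split into non-overlapping primitives; take the origin at the lower-left of the bounding box.
Web: 16 × 150, A = 2 400 mm², y = 75 mm, Ī = 4 500 000 mm⁴.
Top flange (beyond web): 69 × 8, A = 552 mm², y = 146 mm, Ī = 2 944 mm⁴.
Bottom flange (beyond web): 69 × 8, A = 552 mm², y = 4 mm, Ī = 2 944 mm⁴.
By symmetry the centroid is at mid-height, ȳ = 75 mm.
Transfer each piece to the horizontal centroidal axis using Ī + A·d² with d = y − 75:
  web: d = 0 mm → contributes +4 500 000 mm⁴
  top flange (beyond web): d = 71 mm → contributes +2 785 576 mm⁴
  bottom flange (beyond web): d = -71 mm → contributes +2 785 576 mm⁴
Total I = 10 071 152 mm⁴.
Extreme fibre distance c = 75 mm; S = I/c = 134 282 mm³.

S_x ≈ 1.343 × 10⁵ mm³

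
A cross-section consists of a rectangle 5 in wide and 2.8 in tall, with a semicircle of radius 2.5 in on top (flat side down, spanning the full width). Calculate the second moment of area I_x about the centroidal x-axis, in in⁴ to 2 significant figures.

I_x ≈ 48 in⁴

Treat the section as a set of non-overlapping primitives; coordinates are from the bounding-box lower-left.
Rectangular body: 5 × 2.8, A = 14 in², y = 1.4 in, Ī = 9.147 in⁴.
Semicircular cap: semicircle r = 2.5, A = 9.817 in², y = 3.861 in, Ī = 4.287 in⁴.
Centroid: ȳ = ΣA·y / ΣA = 2.414 in.
Transfer each piece to the centroidal x-axis using Ī + A·d² with d = y − 2.414:
  rectangular body: d = -1.014 in → contributes +23.55 in⁴
  semicircular cap: d = 1.447 in → contributes +24.83 in⁴
Total I = 48.39 in⁴.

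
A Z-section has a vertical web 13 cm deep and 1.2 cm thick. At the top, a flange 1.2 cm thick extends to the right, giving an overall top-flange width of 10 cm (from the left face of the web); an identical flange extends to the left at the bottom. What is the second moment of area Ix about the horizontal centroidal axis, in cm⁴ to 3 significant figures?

Treat the section as a set of non-overlapping primitives; coordinates are from the bounding-box lower-left.
Web: 1.2 × 13, A = 15.6 cm², y = 6.5 cm, Ī = 219.7 cm⁴.
Top flange (beyond web): 8.8 × 1.2, A = 10.56 cm², y = 12.4 cm, Ī = 1.2672 cm⁴.
Bottom flange (beyond web): 8.8 × 1.2, A = 10.56 cm², y = 0.6 cm, Ī = 1.2672 cm⁴.
Centroid: ȳ = ΣA·y / ΣA = 6.5 cm.
Transfer each piece to the horizontal centroidal axis using Ī + A·d² with d = y − 6.5:
  web: d = 0 cm → contributes +219.7 cm⁴
  top flange (beyond web): d = 5.9 cm → contributes +368.86 cm⁴
  bottom flange (beyond web): d = -5.9 cm → contributes +368.86 cm⁴
Total I = 957.42 cm⁴.

Ix ≈ 957 cm⁴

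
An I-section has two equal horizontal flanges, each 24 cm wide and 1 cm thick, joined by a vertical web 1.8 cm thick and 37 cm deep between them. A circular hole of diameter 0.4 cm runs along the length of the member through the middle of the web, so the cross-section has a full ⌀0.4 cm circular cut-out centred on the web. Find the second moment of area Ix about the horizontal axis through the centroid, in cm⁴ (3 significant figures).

Break the section into simple shapes (no overlaps), measuring from the bottom-left corner of the bounding box.
Bottom flange: 24 × 1, A = 24 cm², y = 0.5 cm, Ī = 2 cm⁴.
Web: 1.8 × 37, A = 66.6 cm², y = 19.5 cm, Ī = 7 598 cm⁴.
Top flange: 24 × 1, A = 24 cm², y = 38.5 cm, Ī = 2 cm⁴.
Hole (subtracted): ⌀0.4, A = 0.12566 cm², y = 19.5 cm, Ī = 0.0012566 cm⁴.
By symmetry the centroid is at mid-height, ȳ = 19.5 cm.
Transfer each piece to the horizontal axis through the centroid using Ī + A·d² with d = y − 19.5:
  bottom flange: d = -19 cm → contributes +8 666 cm⁴
  web: d = 0 cm → contributes +7 598 cm⁴
  top flange: d = 19 cm → contributes +8 666 cm⁴
  hole: d = 0 cm → contributes −0.0012566 cm⁴
Total I = 24 930 cm⁴.

Ix ≈ 2.49 × 10⁴ cm⁴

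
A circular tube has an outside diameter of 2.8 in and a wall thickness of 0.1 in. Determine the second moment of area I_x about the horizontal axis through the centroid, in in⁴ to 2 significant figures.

Decompose the section into non-overlapping parts with the origin at the bottom-left of its bounding rectangle.
Outer circle: ⌀2.8, A = 6.158 in², y = 1.4 in, Ī = 3.017 in⁴.
Bore (subtracted): ⌀2.6, A = 5.309 in², y = 1.4 in, Ī = 2.243 in⁴.
By symmetry the centroid is at mid-height, ȳ = 1.4 in.
All pieces are centred on the horizontal axis through the centroid, so I = ΣĪ (holes subtracted) = 0.774 in⁴.

I_x ≈ 0.77 in⁴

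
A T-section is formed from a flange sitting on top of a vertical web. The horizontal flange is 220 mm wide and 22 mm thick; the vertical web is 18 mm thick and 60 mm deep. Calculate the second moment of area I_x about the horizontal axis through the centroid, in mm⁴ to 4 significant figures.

Break the section into simple shapes (no overlaps), measuring from the bottom-left corner of the bounding box.
Flange: 220 × 22, A = 4 840 mm², y = 71 mm, Ī = 195 213 mm⁴.
Web: 18 × 60, A = 1 080 mm², y = 30 mm, Ī = 324 000 mm⁴.
Centroid: ȳ = ΣA·y / ΣA = 63.5203 mm.
Transfer each piece to the horizontal axis through the centroid using Ī + A·d² with d = y − 63.5203:
  flange: d = 7.47973 mm → contributes +465 994 mm⁴
  web: d = -33.5203 mm → contributes +1 537 497 mm⁴
Total I = 2 003 491 mm⁴.

I_x ≈ 2.003 × 10⁶ mm⁴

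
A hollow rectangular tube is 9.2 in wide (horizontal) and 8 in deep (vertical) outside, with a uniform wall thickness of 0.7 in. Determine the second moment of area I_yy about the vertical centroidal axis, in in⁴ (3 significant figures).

I_yy ≈ 258 in⁴

Split into non-overlapping primitives; take the origin at the lower-left of the bounding box.
Outer rectangle: 9.2 × 8, A = 73.6 in², x = 4.6 in, Ī = 519.13 in⁴.
Inner void (subtracted): 7.8 × 6.6, A = 51.48 in², x = 4.6 in, Ī = 261 in⁴.
By symmetry the centroid is at mid-width, x̄ = 4.6 in.
All pieces are centred on the vertical centroidal axis, so I = ΣĪ (holes subtracted) = 258.12 in⁴.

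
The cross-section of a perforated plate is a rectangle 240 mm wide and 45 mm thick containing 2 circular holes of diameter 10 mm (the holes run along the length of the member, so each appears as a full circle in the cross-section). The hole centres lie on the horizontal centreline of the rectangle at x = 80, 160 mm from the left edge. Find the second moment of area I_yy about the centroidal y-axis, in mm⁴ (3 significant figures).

Split into non-overlapping primitives; take the origin at the lower-left of the bounding box.
Plate: 240 × 45, A = 10 800 mm², x = 120 mm, Ī = 51 840 000 mm⁴.
Hole 1 (subtracted): ⌀10, A = 78.54 mm², x = 80 mm, Ī = 490.87 mm⁴.
Hole 2 (subtracted): ⌀10, A = 78.54 mm², x = 160 mm, Ī = 490.87 mm⁴.
By symmetry the centroid is at mid-width, x̄ = 120 mm.
Transfer each piece to the centroidal y-axis using Ī + A·d² with d = x − 120:
  plate: d = 0 mm → contributes +51 840 000 mm⁴
  hole 1: d = -40 mm → contributes −126 155 mm⁴
  hole 2: d = 40 mm → contributes −126 155 mm⁴
Total I = 51 587 691 mm⁴.

I_yy ≈ 5.16 × 10⁷ mm⁴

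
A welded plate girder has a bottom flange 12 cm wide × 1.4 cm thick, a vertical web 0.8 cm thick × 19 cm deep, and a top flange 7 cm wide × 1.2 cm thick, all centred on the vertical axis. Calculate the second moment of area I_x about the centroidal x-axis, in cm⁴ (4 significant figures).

I_x ≈ 2880 cm⁴

Break the section into simple shapes (no overlaps), measuring from the bottom-left corner of the bounding box.
Bottom plate: 12 × 1.4, A = 16.8 cm², y = 0.7 cm, Ī = 2.744 cm⁴.
Web plate: 0.8 × 19, A = 15.2 cm², y = 10.9 cm, Ī = 457.267 cm⁴.
Top plate: 7 × 1.2, A = 8.4 cm², y = 21 cm, Ī = 1.008 cm⁴.
Centroid: ȳ = ΣA·y / ΣA = 8.75842 cm.
Transfer each piece to the centroidal x-axis using Ī + A·d² with d = y − 8.75842:
  bottom plate: d = -8.05842 cm → contributes +1093.7 cm⁴
  web plate: d = 2.14158 cm → contributes +526.98 cm⁴
  top plate: d = 12.2416 cm → contributes +1259.8 cm⁴
Total I = 2880.48 cm⁴.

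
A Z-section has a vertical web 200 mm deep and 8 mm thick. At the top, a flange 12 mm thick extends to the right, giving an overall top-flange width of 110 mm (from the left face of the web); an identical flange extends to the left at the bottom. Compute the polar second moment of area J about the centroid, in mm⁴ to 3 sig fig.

Decompose the section into non-overlapping parts with the origin at the bottom-left of its bounding rectangle.
Web: 8 × 200, A = 1 600 mm², y = 100 mm, Ī = 5 333 333 mm⁴.
Top flange (beyond web): 102 × 12, A = 1 224 mm², y = 194 mm, Ī = 14 688 mm⁴.
Bottom flange (beyond web): 102 × 12, A = 1 224 mm², y = 6 mm, Ī = 14 688 mm⁴.
Centroid: ȳ = ΣA·y / ΣA = 100 mm.
Transfer each piece to the centroidal x-axis using Ī + A·d² with d = y − 100:
  web: d = 0 mm → contributes +5 333 333 mm⁴
  top flange (beyond web): d = 94 mm → contributes +10 829 952 mm⁴
  bottom flange (beyond web): d = -94 mm → contributes +10 829 952 mm⁴
Total I = 26 993 237 mm⁴.
For the y-axis: x̄ = 106 mm.
Repeating about the centroidal y-axis gives I_y = 9 536 149 mm⁴.
Polar second moment: J = I_x + I_y = 36 529 387 mm⁴.

J ≈ 3.65 × 10⁷ mm⁴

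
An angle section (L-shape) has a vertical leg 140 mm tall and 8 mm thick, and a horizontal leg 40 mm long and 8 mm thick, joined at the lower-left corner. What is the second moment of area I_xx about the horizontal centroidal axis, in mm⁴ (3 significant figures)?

I_xx ≈ 2.74 × 10⁶ mm⁴

Split into non-overlapping primitives; take the origin at the lower-left of the bounding box.
Vertical leg: 8 × 140, A = 1 120 mm², y = 70 mm, Ī = 1 829 333 mm⁴.
Horizontal leg (remainder): 32 × 8, A = 256 mm², y = 4 mm, Ī = 1365.3 mm⁴.
Centroid: ȳ = ΣA·y / ΣA = 57.721 mm.
Transfer each piece to the horizontal centroidal axis using Ī + A·d² with d = y − 57.721:
  vertical leg: d = 12.279 mm → contributes +1 998 202 mm⁴
  horizontal leg (remainder): d = -53.721 mm → contributes +740 166 mm⁴
Total I = 2 738 368 mm⁴.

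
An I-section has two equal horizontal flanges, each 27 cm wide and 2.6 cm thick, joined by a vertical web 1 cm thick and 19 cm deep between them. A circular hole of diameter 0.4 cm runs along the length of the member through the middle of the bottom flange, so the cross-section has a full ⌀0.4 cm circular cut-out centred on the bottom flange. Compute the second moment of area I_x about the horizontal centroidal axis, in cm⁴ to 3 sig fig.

Split into non-overlapping primitives; take the origin at the lower-left of the bounding box.
Bottom flange: 27 × 2.6, A = 70.2 cm², y = 1.3 cm, Ī = 39.546 cm⁴.
Web: 1 × 19, A = 19 cm², y = 12.1 cm, Ī = 571.58 cm⁴.
Top flange: 27 × 2.6, A = 70.2 cm², y = 22.9 cm, Ī = 39.546 cm⁴.
Hole (subtracted): ⌀0.4, A = 0.12566 cm², y = 1.3 cm, Ī = 0.0012566 cm⁴.
Centroid: ȳ = ΣA·y / ΣA = 12.109 cm.
Transfer each piece to the horizontal centroidal axis using Ī + A·d² with d = y − 12.109:
  bottom flange: d = -10.809 cm → contributes +8240.6 cm⁴
  web: d = -0.0085209 cm → contributes +571.58 cm⁴
  top flange: d = 10.791 cm → contributes +8214.8 cm⁴
  hole: d = -10.809 cm → contributes −14.682 cm⁴
Total I = 17 012 cm⁴.

I_x ≈ 1.70 × 10⁴ cm⁴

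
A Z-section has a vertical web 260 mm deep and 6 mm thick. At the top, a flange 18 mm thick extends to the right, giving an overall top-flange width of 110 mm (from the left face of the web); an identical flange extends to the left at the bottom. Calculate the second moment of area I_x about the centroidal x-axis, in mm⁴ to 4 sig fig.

Decompose the section into non-overlapping parts with the origin at the bottom-left of its bounding rectangle.
Web: 6 × 260, A = 1 560 mm², y = 130 mm, Ī = 8 788 000 mm⁴.
Top flange (beyond web): 104 × 18, A = 1 872 mm², y = 251 mm, Ī = 50 544 mm⁴.
Bottom flange (beyond web): 104 × 18, A = 1 872 mm², y = 9 mm, Ī = 50 544 mm⁴.
Centroid: ȳ = ΣA·y / ΣA = 130 mm.
Transfer each piece to the centroidal x-axis using Ī + A·d² with d = y − 130:
  web: d = 0 mm → contributes +8 788 000 mm⁴
  top flange (beyond web): d = 121 mm → contributes +27 458 496 mm⁴
  bottom flange (beyond web): d = -121 mm → contributes +27 458 496 mm⁴
Total I = 63 704 992 mm⁴.

I_x ≈ 6.370 × 10⁷ mm⁴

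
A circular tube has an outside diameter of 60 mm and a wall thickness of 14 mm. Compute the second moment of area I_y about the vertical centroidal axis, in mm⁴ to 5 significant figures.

Decompose the section into non-overlapping parts with the origin at the bottom-left of its bounding rectangle.
Outer circle: ⌀60, A = 2827.433 mm², x = 30 mm, Ī = 636172.5 mm⁴.
Bore (subtracted): ⌀32, A = 804.2477 mm², x = 30 mm, Ī = 51471.85 mm⁴.
By symmetry the centroid is at mid-width, x̄ = 30 mm.
All pieces are centred on the vertical centroidal axis, so I = ΣĪ (holes subtracted) = 584700.7 mm⁴.

I_y ≈ 5.8470 × 10⁵ mm⁴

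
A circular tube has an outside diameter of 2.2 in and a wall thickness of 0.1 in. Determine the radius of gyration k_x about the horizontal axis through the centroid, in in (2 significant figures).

Treat the section as a set of non-overlapping primitives; coordinates are from the bounding-box lower-left.
Outer circle: ⌀2.2, A = 3.801 in², y = 1.1 in, Ī = 1.15 in⁴.
Bore (subtracted): ⌀2, A = 3.142 in², y = 1.1 in, Ī = 0.7854 in⁴.
By symmetry the centroid is at mid-height, ȳ = 1.1 in.
All pieces are centred on the horizontal axis through the centroid, so I = ΣĪ (holes subtracted) = 0.3645 in⁴.
Radius of gyration: k = √(I/A) = √(0.3645 / 0.6597) = 0.7433 in.

k_x ≈ 0.74 in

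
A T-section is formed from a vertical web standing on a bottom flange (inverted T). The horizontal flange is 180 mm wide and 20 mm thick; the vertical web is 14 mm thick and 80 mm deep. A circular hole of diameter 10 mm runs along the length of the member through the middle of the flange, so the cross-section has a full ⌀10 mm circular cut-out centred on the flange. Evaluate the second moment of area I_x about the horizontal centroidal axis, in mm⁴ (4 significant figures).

I_x ≈ 2.841 × 10⁶ mm⁴

Split into non-overlapping primitives; take the origin at the lower-left of the bounding box.
Flange: 180 × 20, A = 3 600 mm², y = 10 mm, Ī = 120 000 mm⁴.
Web: 14 × 80, A = 1 120 mm², y = 60 mm, Ī = 597 333 mm⁴.
Hole (subtracted): ⌀10, A = 78.5398 mm², y = 10 mm, Ī = 490.874 mm⁴.
Centroid: ȳ = ΣA·y / ΣA = 22.0652 mm.
Transfer each piece to the horizontal centroidal axis using Ī + A·d² with d = y − 22.0652:
  flange: d = -12.0652 mm → contributes +644 046 mm⁴
  web: d = 37.9348 mm → contributes +2 209 071 mm⁴
  hole: d = -12.0652 mm → contributes −11923.8 mm⁴
Total I = 2 841 193 mm⁴.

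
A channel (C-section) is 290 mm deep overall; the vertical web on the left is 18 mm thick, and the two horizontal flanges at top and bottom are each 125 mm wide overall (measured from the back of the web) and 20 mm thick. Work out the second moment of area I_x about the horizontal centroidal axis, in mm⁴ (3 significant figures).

I_x ≈ 1.15 × 10⁸ mm⁴

Split into non-overlapping primitives; take the origin at the lower-left of the bounding box.
Web: 18 × 290, A = 5 220 mm², y = 145 mm, Ī = 36 583 500 mm⁴.
Top flange (beyond web): 107 × 20, A = 2 140 mm², y = 280 mm, Ī = 71 333 mm⁴.
Bottom flange (beyond web): 107 × 20, A = 2 140 mm², y = 10 mm, Ī = 71 333 mm⁴.
By symmetry the centroid is at mid-height, ȳ = 145 mm.
Transfer each piece to the horizontal centroidal axis using Ī + A·d² with d = y − 145:
  web: d = 0 mm → contributes +36 583 500 mm⁴
  top flange (beyond web): d = 135 mm → contributes +39 072 833 mm⁴
  bottom flange (beyond web): d = -135 mm → contributes +39 072 833 mm⁴
Total I = 114 729 167 mm⁴.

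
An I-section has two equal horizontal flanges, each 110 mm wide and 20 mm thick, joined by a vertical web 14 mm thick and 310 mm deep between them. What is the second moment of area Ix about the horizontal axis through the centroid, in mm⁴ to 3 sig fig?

Treat the section as a set of non-overlapping primitives; coordinates are from the bounding-box lower-left.
Bottom flange: 110 × 20, A = 2 200 mm², y = 10 mm, Ī = 73 333 mm⁴.
Web: 14 × 310, A = 4 340 mm², y = 175 mm, Ī = 34 756 167 mm⁴.
Top flange: 110 × 20, A = 2 200 mm², y = 340 mm, Ī = 73 333 mm⁴.
By symmetry the centroid is at mid-height, ȳ = 175 mm.
Transfer each piece to the horizontal axis through the centroid using Ī + A·d² with d = y − 175:
  bottom flange: d = -165 mm → contributes +59 968 333 mm⁴
  web: d = 0 mm → contributes +34 756 167 mm⁴
  top flange: d = 165 mm → contributes +59 968 333 mm⁴
Total I = 154 692 833 mm⁴.

Ix ≈ 1.55 × 10⁸ mm⁴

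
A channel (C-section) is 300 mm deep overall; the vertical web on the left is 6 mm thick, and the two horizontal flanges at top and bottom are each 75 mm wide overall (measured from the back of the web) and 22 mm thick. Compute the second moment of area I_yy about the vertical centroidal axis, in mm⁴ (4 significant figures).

I_yy ≈ 2.799 × 10⁶ mm⁴

Break the section into simple shapes (no overlaps), measuring from the bottom-left corner of the bounding box.
Web: 6 × 300, A = 1 800 mm², x = 3 mm, Ī = 5 400 mm⁴.
Top flange (beyond web): 69 × 22, A = 1 518 mm², x = 40.5 mm, Ī = 602 267 mm⁴.
Bottom flange (beyond web): 69 × 22, A = 1 518 mm², x = 40.5 mm, Ī = 602 267 mm⁴.
Centroid: x̄ = ΣA·x / ΣA = 26.5422 mm.
Transfer each piece to the vertical centroidal axis using Ī + A·d² with d = x − 26.5422:
  web: d = -23.5422 mm → contributes +1 003 022 mm⁴
  top flange (beyond web): d = 13.9578 mm → contributes +898 004 mm⁴
  bottom flange (beyond web): d = 13.9578 mm → contributes +898 004 mm⁴
Total I = 2 799 030 mm⁴.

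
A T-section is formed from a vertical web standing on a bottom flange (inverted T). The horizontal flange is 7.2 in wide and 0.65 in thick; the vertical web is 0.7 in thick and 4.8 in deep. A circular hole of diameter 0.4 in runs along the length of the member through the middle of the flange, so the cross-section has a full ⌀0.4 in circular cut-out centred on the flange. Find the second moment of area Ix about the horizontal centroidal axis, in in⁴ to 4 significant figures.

Decompose the section into non-overlapping parts with the origin at the bottom-left of its bounding rectangle.
Flange: 7.2 × 0.65, A = 4.68 in², y = 0.325 in, Ī = 0.164775 in⁴.
Web: 0.7 × 4.8, A = 3.36 in², y = 3.05 in, Ī = 6.4512 in⁴.
Hole (subtracted): ⌀0.4, A = 0.125664 in², y = 0.325 in, Ī = 0.00125664 in⁴.
Centroid: ȳ = ΣA·y / ΣA = 1.48189 in.
Transfer each piece to the horizontal centroidal axis using Ī + A·d² with d = y − 1.48189:
  flange: d = -1.15689 in → contributes +6.42844 in⁴
  web: d = 1.56811 in → contributes +14.7134 in⁴
  hole: d = -1.15689 in → contributes −0.169444 in⁴
Total I = 20.9724 in⁴.

Ix ≈ 20.97 in⁴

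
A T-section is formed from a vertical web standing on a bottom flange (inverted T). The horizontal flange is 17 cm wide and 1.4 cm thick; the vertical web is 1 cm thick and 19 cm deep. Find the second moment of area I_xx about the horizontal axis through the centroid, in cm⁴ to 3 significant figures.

Decompose the section into non-overlapping parts with the origin at the bottom-left of its bounding rectangle.
Flange: 17 × 1.4, A = 23.8 cm², y = 0.7 cm, Ī = 3.8873 cm⁴.
Web: 1 × 19, A = 19 cm², y = 10.9 cm, Ī = 571.58 cm⁴.
Centroid: ȳ = ΣA·y / ΣA = 5.228 cm.
Transfer each piece to the horizontal axis through the centroid using Ī + A·d² with d = y − 5.228:
  flange: d = -4.528 cm → contributes +491.86 cm⁴
  web: d = 5.672 cm → contributes +1182.8 cm⁴
Total I = 1674.7 cm⁴.

I_xx ≈ 1670 cm⁴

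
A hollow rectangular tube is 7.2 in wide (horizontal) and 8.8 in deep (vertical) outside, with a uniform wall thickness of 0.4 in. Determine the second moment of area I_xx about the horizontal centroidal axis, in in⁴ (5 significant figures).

Split into non-overlapping primitives; take the origin at the lower-left of the bounding box.
Outer rectangle: 7.2 × 8.8, A = 63.36 in², y = 4.4 in, Ī = 408.8832 in⁴.
Inner void (subtracted): 6.4 × 8, A = 51.2 in², y = 4.4 in, Ī = 273.0667 in⁴.
By symmetry the centroid is at mid-height, ȳ = 4.4 in.
All pieces are centred on the horizontal centroidal axis, so I = ΣĪ (holes subtracted) = 135.8165 in⁴.

I_xx ≈ 135.82 in⁴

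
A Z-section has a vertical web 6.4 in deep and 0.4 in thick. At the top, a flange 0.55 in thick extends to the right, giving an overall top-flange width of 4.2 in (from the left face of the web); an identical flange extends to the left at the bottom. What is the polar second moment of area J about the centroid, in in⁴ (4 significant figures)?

J ≈ 68.10 in⁴

Break the section into simple shapes (no overlaps), measuring from the bottom-left corner of the bounding box.
Web: 0.4 × 6.4, A = 2.56 in², y = 3.2 in, Ī = 8.73813 in⁴.
Top flange (beyond web): 3.8 × 0.55, A = 2.09 in², y = 6.125 in, Ī = 0.0526854 in⁴.
Bottom flange (beyond web): 3.8 × 0.55, A = 2.09 in², y = 0.275 in, Ī = 0.0526854 in⁴.
Centroid: ȳ = ΣA·y / ΣA = 3.2 in.
Transfer each piece to the centroidal x-axis using Ī + A·d² with d = y − 3.2:
  web: d = 0 in → contributes +8.73813 in⁴
  top flange (beyond web): d = 2.925 in → contributes +17.9339 in⁴
  bottom flange (beyond web): d = -2.925 in → contributes +17.9339 in⁴
Total I = 44.606 in⁴.
For the y-axis: x̄ = 4 in.
Repeating about the centroidal y-axis gives I_y = 23.4979 in⁴.
Polar second moment: J = I_x + I_y = 68.1039 in⁴.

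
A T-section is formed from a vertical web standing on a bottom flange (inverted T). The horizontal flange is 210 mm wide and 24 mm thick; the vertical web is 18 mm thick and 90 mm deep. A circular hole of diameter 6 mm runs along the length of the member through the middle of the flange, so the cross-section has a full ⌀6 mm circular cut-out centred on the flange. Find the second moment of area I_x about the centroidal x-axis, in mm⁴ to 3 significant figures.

I_x ≈ 5.31 × 10⁶ mm⁴

Split into non-overlapping primitives; take the origin at the lower-left of the bounding box.
Flange: 210 × 24, A = 5 040 mm², y = 12 mm, Ī = 241 920 mm⁴.
Web: 18 × 90, A = 1 620 mm², y = 69 mm, Ī = 1 093 500 mm⁴.
Hole (subtracted): ⌀6, A = 28.274 mm², y = 12 mm, Ī = 63.617 mm⁴.
Centroid: ȳ = ΣA·y / ΣA = 25.924 mm.
Transfer each piece to the centroidal x-axis using Ī + A·d² with d = y − 25.924:
  flange: d = -13.924 mm → contributes +1 219 061 mm⁴
  web: d = 43.076 mm → contributes +4 099 481 mm⁴
  hole: d = -13.924 mm → contributes −5545.4 mm⁴
Total I = 5 312 996 mm⁴.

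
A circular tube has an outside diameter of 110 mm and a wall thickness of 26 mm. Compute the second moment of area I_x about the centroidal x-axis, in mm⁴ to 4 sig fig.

I_x ≈ 6.631 × 10⁶ mm⁴

Split into non-overlapping primitives; take the origin at the lower-left of the bounding box.
Outer circle: ⌀110, A = 9503.32 mm², y = 55 mm, Ī = 7 186 884 mm⁴.
Bore (subtracted): ⌀58, A = 2642.08 mm², y = 55 mm, Ī = 555 497 mm⁴.
By symmetry the centroid is at mid-height, ȳ = 55 mm.
All pieces are centred on the centroidal x-axis, so I = ΣĪ (holes subtracted) = 6 631 387 mm⁴.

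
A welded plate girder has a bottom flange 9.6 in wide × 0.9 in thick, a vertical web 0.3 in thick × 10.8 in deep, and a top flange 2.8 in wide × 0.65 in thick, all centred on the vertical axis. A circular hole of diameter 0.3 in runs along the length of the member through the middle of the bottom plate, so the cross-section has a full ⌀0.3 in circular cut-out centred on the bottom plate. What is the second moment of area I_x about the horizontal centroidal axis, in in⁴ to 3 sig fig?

I_x ≈ 269 in⁴

Break the section into simple shapes (no overlaps), measuring from the bottom-left corner of the bounding box.
Bottom plate: 9.6 × 0.9, A = 8.64 in², y = 0.45 in, Ī = 0.5832 in⁴.
Web plate: 0.3 × 10.8, A = 3.24 in², y = 6.3 in, Ī = 31.493 in⁴.
Top plate: 2.8 × 0.65, A = 1.82 in², y = 12.025 in, Ī = 0.064079 in⁴.
Hole (subtracted): ⌀0.3, A = 0.070686 in², y = 0.45 in, Ī = 0.00039761 in⁴.
Centroid: ȳ = ΣA·y / ΣA = 3.3864 in.
Transfer each piece to the horizontal centroidal axis using Ī + A·d² with d = y − 3.3864:
  bottom plate: d = -2.9364 in → contributes +75.079 in⁴
  web plate: d = 2.9136 in → contributes +58.998 in⁴
  top plate: d = 8.6386 in → contributes +135.88 in⁴
  hole: d = -2.9364 in → contributes −0.60986 in⁴
Total I = 269.35 in⁴.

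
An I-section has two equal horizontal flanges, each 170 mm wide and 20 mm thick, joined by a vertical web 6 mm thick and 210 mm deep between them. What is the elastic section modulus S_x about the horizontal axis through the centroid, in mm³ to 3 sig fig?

S_x ≈ 7.58 × 10⁵ mm³

Break the section into simple shapes (no overlaps), measuring from the bottom-left corner of the bounding box.
Bottom flange: 170 × 20, A = 3 400 mm², y = 10 mm, Ī = 113 333 mm⁴.
Web: 6 × 210, A = 1 260 mm², y = 125 mm, Ī = 4 630 500 mm⁴.
Top flange: 170 × 20, A = 3 400 mm², y = 240 mm, Ī = 113 333 mm⁴.
By symmetry the centroid is at mid-height, ȳ = 125 mm.
Transfer each piece to the horizontal axis through the centroid using Ī + A·d² with d = y − 125:
  bottom flange: d = -115 mm → contributes +45 078 333 mm⁴
  web: d = 0 mm → contributes +4 630 500 mm⁴
  top flange: d = 115 mm → contributes +45 078 333 mm⁴
Total I = 94 787 167 mm⁴.
Extreme fibre distance c = 125 mm; S = I/c = 758 297 mm³.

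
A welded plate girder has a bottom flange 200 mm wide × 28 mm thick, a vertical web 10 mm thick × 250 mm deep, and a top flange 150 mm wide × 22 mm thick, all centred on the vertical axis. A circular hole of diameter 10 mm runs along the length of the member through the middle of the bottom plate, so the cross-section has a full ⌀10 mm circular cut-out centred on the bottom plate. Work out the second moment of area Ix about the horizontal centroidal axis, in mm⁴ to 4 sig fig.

Treat the section as a set of non-overlapping primitives; coordinates are from the bounding-box lower-left.
Bottom plate: 200 × 28, A = 5 600 mm², y = 14 mm, Ī = 365 867 mm⁴.
Web plate: 10 × 250, A = 2 500 mm², y = 153 mm, Ī = 13 020 833 mm⁴.
Top plate: 150 × 22, A = 3 300 mm², y = 289 mm, Ī = 133 100 mm⁴.
Hole (subtracted): ⌀10, A = 78.5398 mm², y = 14 mm, Ī = 490.874 mm⁴.
Centroid: ȳ = ΣA·y / ΣA = 124.851 mm.
Transfer each piece to the horizontal centroidal axis using Ī + A·d² with d = y − 124.851:
  bottom plate: d = -110.851 mm → contributes +69 178 882 mm⁴
  web plate: d = 28.1486 mm → contributes +15 001 689 mm⁴
  top plate: d = 164.149 mm → contributes +89 050 790 mm⁴
  hole: d = -110.851 mm → contributes −965 591 mm⁴
Total I = 172 265 770 mm⁴.

Ix ≈ 1.723 × 10⁸ mm⁴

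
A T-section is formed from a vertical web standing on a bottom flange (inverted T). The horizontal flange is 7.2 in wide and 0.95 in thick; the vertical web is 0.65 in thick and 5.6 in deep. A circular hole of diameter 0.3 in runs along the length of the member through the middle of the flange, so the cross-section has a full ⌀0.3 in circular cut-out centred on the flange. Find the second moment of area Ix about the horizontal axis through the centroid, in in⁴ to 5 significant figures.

Ix ≈ 35.416 in⁴

Break the section into simple shapes (no overlaps), measuring from the bottom-left corner of the bounding box.
Flange: 7.2 × 0.95, A = 6.84 in², y = 0.475 in, Ī = 0.514425 in⁴.
Web: 0.65 × 5.6, A = 3.64 in², y = 3.75 in, Ī = 9.512533 in⁴.
Hole (subtracted): ⌀0.3, A = 0.07068583 in², y = 0.475 in, Ī = 0.0003976078 in⁴.
Centroid: ȳ = ΣA·y / ΣA = 1.620224 in.
Transfer each piece to the horizontal axis through the centroid using Ī + A·d² with d = y − 1.620224:
  flange: d = -1.145224 in → contributes +9.48535 in⁴
  web: d = 2.129776 in → contributes +26.02337 in⁴
  hole: d = -1.145224 in → contributes −0.09310482 in⁴
Total I = 35.41562 in⁴.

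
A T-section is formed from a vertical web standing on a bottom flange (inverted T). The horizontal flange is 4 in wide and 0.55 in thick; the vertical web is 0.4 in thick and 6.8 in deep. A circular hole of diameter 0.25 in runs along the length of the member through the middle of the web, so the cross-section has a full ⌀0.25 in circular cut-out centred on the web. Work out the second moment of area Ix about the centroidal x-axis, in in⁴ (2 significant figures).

Ix ≈ 27 in⁴

Decompose the section into non-overlapping parts with the origin at the bottom-left of its bounding rectangle.
Flange: 4 × 0.55, A = 2.2 in², y = 0.275 in, Ī = 0.05546 in⁴.
Web: 0.4 × 6.8, A = 2.72 in², y = 3.95 in, Ī = 10.48 in⁴.
Hole (subtracted): ⌀0.25, A = 0.04909 in², y = 3.95 in, Ī = 0.0001917 in⁴.
Centroid: ȳ = ΣA·y / ΣA = 2.29 in.
Transfer each piece to the centroidal x-axis using Ī + A·d² with d = y − 2.29:
  flange: d = -2.015 in → contributes +8.989 in⁴
  web: d = 1.66 in → contributes +17.97 in⁴
  hole: d = 1.66 in → contributes −0.1354 in⁴
Total I = 26.83 in⁴.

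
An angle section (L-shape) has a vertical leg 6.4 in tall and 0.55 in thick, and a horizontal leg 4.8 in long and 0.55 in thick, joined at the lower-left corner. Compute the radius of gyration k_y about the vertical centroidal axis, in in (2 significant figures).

Break the section into simple shapes (no overlaps), measuring from the bottom-left corner of the bounding box.
Vertical leg: 0.55 × 6.4, A = 3.52 in², x = 0.275 in, Ī = 0.08873 in⁴.
Horizontal leg (remainder): 4.25 × 0.55, A = 2.338 in², x = 2.675 in, Ī = 3.518 in⁴.
Centroid: x̄ = ΣA·x / ΣA = 1.233 in.
Transfer each piece to the vertical centroidal axis using Ī + A·d² with d = x − 1.233:
  vertical leg: d = -0.9577 in → contributes +3.318 in⁴
  horizontal leg (remainder): d = 1.442 in → contributes +8.381 in⁴
Total I = 11.7 in⁴.
Radius of gyration: k = √(I/A) = √(11.7 / 5.858) = 1.413 in.

k_y ≈ 1.4 in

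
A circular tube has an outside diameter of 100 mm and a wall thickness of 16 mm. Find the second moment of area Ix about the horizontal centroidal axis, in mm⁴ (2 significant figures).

Ix ≈ 3.9 × 10⁶ mm⁴

Decompose the section into non-overlapping parts with the origin at the bottom-left of its bounding rectangle.
Outer circle: ⌀100, A = 7 854 mm², y = 50 mm, Ī = 4 908 739 mm⁴.
Bore (subtracted): ⌀68, A = 3 632 mm², y = 50 mm, Ī = 1 049 556 mm⁴.
By symmetry the centroid is at mid-height, ȳ = 50 mm.
All pieces are centred on the horizontal centroidal axis, so I = ΣĪ (holes subtracted) = 3 859 183 mm⁴.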